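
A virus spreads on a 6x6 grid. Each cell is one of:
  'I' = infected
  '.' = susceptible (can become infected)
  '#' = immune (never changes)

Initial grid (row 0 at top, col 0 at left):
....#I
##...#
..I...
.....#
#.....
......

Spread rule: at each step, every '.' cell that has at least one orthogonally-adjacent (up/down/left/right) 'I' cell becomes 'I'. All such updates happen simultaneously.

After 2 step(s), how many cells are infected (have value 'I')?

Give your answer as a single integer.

Step 0 (initial): 2 infected
Step 1: +4 new -> 6 infected
Step 2: +7 new -> 13 infected

Answer: 13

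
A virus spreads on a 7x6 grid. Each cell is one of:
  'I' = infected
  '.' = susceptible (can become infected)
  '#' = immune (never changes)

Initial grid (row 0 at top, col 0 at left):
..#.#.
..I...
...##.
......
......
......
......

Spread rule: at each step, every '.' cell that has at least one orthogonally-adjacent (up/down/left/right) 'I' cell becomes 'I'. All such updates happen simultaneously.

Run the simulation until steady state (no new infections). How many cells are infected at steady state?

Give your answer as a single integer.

Step 0 (initial): 1 infected
Step 1: +3 new -> 4 infected
Step 2: +6 new -> 10 infected
Step 3: +6 new -> 16 infected
Step 4: +7 new -> 23 infected
Step 5: +6 new -> 29 infected
Step 6: +5 new -> 34 infected
Step 7: +3 new -> 37 infected
Step 8: +1 new -> 38 infected
Step 9: +0 new -> 38 infected

Answer: 38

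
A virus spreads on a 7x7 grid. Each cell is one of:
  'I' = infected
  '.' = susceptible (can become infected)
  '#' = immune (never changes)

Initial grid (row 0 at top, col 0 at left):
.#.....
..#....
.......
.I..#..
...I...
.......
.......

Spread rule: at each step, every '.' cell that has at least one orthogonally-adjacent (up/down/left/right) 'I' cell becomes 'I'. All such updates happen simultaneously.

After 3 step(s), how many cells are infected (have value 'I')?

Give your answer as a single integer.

Step 0 (initial): 2 infected
Step 1: +8 new -> 10 infected
Step 2: +10 new -> 20 infected
Step 3: +10 new -> 30 infected

Answer: 30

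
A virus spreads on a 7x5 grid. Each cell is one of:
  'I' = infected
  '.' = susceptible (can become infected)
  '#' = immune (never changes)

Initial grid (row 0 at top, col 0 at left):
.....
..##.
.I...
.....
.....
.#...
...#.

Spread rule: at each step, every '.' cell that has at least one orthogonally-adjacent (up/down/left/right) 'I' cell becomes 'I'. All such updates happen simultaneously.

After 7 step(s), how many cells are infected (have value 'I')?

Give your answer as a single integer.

Answer: 31

Derivation:
Step 0 (initial): 1 infected
Step 1: +4 new -> 5 infected
Step 2: +6 new -> 11 infected
Step 3: +6 new -> 17 infected
Step 4: +6 new -> 23 infected
Step 5: +5 new -> 28 infected
Step 6: +2 new -> 30 infected
Step 7: +1 new -> 31 infected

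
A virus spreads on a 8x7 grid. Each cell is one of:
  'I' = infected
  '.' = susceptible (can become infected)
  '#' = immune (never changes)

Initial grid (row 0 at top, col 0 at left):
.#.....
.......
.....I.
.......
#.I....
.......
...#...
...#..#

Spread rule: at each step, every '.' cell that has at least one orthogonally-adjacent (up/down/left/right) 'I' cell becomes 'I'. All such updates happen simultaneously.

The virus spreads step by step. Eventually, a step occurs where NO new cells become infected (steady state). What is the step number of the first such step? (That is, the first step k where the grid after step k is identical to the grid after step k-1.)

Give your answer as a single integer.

Answer: 7

Derivation:
Step 0 (initial): 2 infected
Step 1: +8 new -> 10 infected
Step 2: +14 new -> 24 infected
Step 3: +12 new -> 36 infected
Step 4: +9 new -> 45 infected
Step 5: +5 new -> 50 infected
Step 6: +1 new -> 51 infected
Step 7: +0 new -> 51 infected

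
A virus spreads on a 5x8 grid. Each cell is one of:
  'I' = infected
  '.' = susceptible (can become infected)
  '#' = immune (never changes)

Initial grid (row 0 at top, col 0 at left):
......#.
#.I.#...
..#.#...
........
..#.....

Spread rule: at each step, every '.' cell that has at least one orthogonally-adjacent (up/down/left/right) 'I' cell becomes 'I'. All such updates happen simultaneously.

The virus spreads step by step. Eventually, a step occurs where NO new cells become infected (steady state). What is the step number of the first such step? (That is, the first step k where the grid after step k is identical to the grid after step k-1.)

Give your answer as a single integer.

Answer: 9

Derivation:
Step 0 (initial): 1 infected
Step 1: +3 new -> 4 infected
Step 2: +4 new -> 8 infected
Step 3: +5 new -> 13 infected
Step 4: +6 new -> 19 infected
Step 5: +4 new -> 23 infected
Step 6: +4 new -> 27 infected
Step 7: +4 new -> 31 infected
Step 8: +3 new -> 34 infected
Step 9: +0 new -> 34 infected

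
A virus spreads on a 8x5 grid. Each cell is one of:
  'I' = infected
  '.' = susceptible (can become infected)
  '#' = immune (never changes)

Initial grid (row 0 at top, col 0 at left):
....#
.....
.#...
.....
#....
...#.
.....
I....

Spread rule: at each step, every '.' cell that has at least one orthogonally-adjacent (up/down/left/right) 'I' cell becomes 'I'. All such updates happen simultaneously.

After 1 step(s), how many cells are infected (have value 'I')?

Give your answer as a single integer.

Answer: 3

Derivation:
Step 0 (initial): 1 infected
Step 1: +2 new -> 3 infected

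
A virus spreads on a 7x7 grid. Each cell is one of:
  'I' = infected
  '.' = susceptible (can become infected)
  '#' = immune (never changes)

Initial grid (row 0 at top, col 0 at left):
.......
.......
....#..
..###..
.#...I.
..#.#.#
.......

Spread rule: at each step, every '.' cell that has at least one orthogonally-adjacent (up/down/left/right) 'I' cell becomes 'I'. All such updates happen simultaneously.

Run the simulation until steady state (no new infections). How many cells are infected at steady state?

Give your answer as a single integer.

Step 0 (initial): 1 infected
Step 1: +4 new -> 5 infected
Step 2: +4 new -> 9 infected
Step 3: +6 new -> 15 infected
Step 4: +4 new -> 19 infected
Step 5: +4 new -> 23 infected
Step 6: +4 new -> 27 infected
Step 7: +5 new -> 32 infected
Step 8: +4 new -> 36 infected
Step 9: +4 new -> 40 infected
Step 10: +1 new -> 41 infected
Step 11: +0 new -> 41 infected

Answer: 41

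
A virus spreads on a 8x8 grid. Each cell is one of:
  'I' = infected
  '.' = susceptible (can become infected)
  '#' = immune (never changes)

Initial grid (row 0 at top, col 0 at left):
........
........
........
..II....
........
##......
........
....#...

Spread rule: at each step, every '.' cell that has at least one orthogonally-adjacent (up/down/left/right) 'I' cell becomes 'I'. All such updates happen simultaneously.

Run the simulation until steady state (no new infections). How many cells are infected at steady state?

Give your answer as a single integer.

Step 0 (initial): 2 infected
Step 1: +6 new -> 8 infected
Step 2: +10 new -> 18 infected
Step 3: +12 new -> 30 infected
Step 4: +12 new -> 42 infected
Step 5: +9 new -> 51 infected
Step 6: +6 new -> 57 infected
Step 7: +3 new -> 60 infected
Step 8: +1 new -> 61 infected
Step 9: +0 new -> 61 infected

Answer: 61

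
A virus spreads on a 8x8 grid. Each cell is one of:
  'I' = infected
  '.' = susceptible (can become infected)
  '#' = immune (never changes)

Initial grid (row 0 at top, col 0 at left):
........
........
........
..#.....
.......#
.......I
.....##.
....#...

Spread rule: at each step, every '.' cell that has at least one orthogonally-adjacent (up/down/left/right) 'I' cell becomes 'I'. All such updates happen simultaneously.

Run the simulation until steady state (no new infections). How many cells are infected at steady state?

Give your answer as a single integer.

Answer: 59

Derivation:
Step 0 (initial): 1 infected
Step 1: +2 new -> 3 infected
Step 2: +3 new -> 6 infected
Step 3: +4 new -> 10 infected
Step 4: +7 new -> 17 infected
Step 5: +7 new -> 24 infected
Step 6: +9 new -> 33 infected
Step 7: +8 new -> 41 infected
Step 8: +7 new -> 48 infected
Step 9: +5 new -> 53 infected
Step 10: +3 new -> 56 infected
Step 11: +2 new -> 58 infected
Step 12: +1 new -> 59 infected
Step 13: +0 new -> 59 infected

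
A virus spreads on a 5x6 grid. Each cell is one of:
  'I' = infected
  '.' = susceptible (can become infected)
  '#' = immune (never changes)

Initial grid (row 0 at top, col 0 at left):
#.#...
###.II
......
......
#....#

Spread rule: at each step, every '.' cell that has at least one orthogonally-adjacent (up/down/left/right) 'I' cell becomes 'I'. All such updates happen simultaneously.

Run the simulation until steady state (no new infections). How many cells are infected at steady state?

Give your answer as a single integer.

Answer: 22

Derivation:
Step 0 (initial): 2 infected
Step 1: +5 new -> 7 infected
Step 2: +4 new -> 11 infected
Step 3: +3 new -> 14 infected
Step 4: +3 new -> 17 infected
Step 5: +3 new -> 20 infected
Step 6: +2 new -> 22 infected
Step 7: +0 new -> 22 infected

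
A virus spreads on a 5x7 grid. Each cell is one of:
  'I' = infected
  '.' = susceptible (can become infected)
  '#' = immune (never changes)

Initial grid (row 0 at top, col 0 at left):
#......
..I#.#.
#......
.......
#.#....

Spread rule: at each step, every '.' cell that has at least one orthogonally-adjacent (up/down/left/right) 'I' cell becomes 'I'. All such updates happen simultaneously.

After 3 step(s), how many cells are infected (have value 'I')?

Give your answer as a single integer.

Step 0 (initial): 1 infected
Step 1: +3 new -> 4 infected
Step 2: +6 new -> 10 infected
Step 3: +4 new -> 14 infected

Answer: 14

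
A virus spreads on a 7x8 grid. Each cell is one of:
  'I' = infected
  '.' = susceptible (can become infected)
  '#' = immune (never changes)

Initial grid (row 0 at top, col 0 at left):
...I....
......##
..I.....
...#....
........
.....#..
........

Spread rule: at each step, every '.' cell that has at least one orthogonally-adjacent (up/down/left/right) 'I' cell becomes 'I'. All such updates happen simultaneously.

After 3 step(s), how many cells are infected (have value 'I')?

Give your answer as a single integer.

Answer: 27

Derivation:
Step 0 (initial): 2 infected
Step 1: +7 new -> 9 infected
Step 2: +8 new -> 17 infected
Step 3: +10 new -> 27 infected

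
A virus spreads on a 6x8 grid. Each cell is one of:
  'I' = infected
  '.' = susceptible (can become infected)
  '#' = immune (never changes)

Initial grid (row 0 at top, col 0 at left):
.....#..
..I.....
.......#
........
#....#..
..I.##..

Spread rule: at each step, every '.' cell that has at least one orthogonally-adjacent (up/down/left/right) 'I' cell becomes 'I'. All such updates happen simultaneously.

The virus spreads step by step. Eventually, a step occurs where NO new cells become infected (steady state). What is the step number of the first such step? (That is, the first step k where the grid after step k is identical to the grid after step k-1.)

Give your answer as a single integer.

Step 0 (initial): 2 infected
Step 1: +7 new -> 9 infected
Step 2: +10 new -> 19 infected
Step 3: +8 new -> 27 infected
Step 4: +4 new -> 31 infected
Step 5: +4 new -> 35 infected
Step 6: +2 new -> 37 infected
Step 7: +2 new -> 39 infected
Step 8: +2 new -> 41 infected
Step 9: +1 new -> 42 infected
Step 10: +0 new -> 42 infected

Answer: 10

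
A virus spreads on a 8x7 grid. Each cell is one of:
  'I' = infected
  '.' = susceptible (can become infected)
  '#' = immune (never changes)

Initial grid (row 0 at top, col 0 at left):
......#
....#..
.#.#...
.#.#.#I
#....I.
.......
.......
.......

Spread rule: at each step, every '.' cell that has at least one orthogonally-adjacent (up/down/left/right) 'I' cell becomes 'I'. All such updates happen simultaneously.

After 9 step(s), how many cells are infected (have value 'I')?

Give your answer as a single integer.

Step 0 (initial): 2 infected
Step 1: +4 new -> 6 infected
Step 2: +7 new -> 13 infected
Step 3: +7 new -> 20 infected
Step 4: +7 new -> 27 infected
Step 5: +5 new -> 32 infected
Step 6: +5 new -> 37 infected
Step 7: +5 new -> 42 infected
Step 8: +3 new -> 45 infected
Step 9: +2 new -> 47 infected

Answer: 47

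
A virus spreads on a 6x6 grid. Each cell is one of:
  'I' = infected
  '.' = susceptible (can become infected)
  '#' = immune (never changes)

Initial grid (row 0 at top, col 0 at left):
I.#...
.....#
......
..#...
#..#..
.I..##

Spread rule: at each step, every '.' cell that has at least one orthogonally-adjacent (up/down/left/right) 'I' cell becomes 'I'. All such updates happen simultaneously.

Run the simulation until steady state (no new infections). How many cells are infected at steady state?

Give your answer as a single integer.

Answer: 29

Derivation:
Step 0 (initial): 2 infected
Step 1: +5 new -> 7 infected
Step 2: +5 new -> 12 infected
Step 3: +3 new -> 15 infected
Step 4: +2 new -> 17 infected
Step 5: +3 new -> 20 infected
Step 6: +3 new -> 23 infected
Step 7: +3 new -> 26 infected
Step 8: +2 new -> 28 infected
Step 9: +1 new -> 29 infected
Step 10: +0 new -> 29 infected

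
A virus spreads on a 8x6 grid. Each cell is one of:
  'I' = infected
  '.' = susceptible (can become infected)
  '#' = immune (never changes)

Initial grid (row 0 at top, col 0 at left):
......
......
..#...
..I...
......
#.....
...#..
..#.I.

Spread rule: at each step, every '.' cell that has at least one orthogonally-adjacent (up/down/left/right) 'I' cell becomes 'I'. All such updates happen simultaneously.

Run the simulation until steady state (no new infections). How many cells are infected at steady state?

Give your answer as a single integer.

Step 0 (initial): 2 infected
Step 1: +6 new -> 8 infected
Step 2: +9 new -> 17 infected
Step 3: +11 new -> 28 infected
Step 4: +8 new -> 36 infected
Step 5: +6 new -> 42 infected
Step 6: +2 new -> 44 infected
Step 7: +0 new -> 44 infected

Answer: 44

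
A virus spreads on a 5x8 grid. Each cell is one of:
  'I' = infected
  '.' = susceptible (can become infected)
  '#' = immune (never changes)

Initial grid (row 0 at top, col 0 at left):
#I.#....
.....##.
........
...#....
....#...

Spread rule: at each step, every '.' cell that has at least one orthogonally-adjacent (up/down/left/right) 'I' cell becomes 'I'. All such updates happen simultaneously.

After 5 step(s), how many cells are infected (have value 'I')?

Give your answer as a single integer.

Answer: 19

Derivation:
Step 0 (initial): 1 infected
Step 1: +2 new -> 3 infected
Step 2: +3 new -> 6 infected
Step 3: +4 new -> 10 infected
Step 4: +5 new -> 15 infected
Step 5: +4 new -> 19 infected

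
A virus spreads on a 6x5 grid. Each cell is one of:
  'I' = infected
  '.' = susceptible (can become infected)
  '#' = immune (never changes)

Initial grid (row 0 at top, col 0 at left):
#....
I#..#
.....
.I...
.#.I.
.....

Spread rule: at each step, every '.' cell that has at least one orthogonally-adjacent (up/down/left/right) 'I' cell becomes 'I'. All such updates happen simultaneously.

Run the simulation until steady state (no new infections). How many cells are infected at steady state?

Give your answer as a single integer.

Step 0 (initial): 3 infected
Step 1: +8 new -> 11 infected
Step 2: +6 new -> 17 infected
Step 3: +5 new -> 22 infected
Step 4: +2 new -> 24 infected
Step 5: +2 new -> 26 infected
Step 6: +0 new -> 26 infected

Answer: 26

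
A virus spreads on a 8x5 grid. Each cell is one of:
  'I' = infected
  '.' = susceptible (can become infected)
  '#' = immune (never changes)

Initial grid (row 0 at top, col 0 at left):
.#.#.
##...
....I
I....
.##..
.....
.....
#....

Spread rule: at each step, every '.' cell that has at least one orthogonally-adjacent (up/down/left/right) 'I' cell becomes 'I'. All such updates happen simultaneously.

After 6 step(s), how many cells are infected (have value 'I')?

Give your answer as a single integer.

Answer: 32

Derivation:
Step 0 (initial): 2 infected
Step 1: +6 new -> 8 infected
Step 2: +8 new -> 16 infected
Step 3: +5 new -> 21 infected
Step 4: +5 new -> 26 infected
Step 5: +4 new -> 30 infected
Step 6: +2 new -> 32 infected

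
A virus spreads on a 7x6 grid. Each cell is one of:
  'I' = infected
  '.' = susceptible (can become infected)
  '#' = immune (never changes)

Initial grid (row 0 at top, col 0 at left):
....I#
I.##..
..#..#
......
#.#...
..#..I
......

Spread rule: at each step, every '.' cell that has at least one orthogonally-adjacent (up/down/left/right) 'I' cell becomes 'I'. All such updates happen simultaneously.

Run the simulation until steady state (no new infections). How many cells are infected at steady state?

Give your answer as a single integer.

Answer: 34

Derivation:
Step 0 (initial): 3 infected
Step 1: +8 new -> 11 infected
Step 2: +10 new -> 21 infected
Step 3: +5 new -> 26 infected
Step 4: +4 new -> 30 infected
Step 5: +2 new -> 32 infected
Step 6: +2 new -> 34 infected
Step 7: +0 new -> 34 infected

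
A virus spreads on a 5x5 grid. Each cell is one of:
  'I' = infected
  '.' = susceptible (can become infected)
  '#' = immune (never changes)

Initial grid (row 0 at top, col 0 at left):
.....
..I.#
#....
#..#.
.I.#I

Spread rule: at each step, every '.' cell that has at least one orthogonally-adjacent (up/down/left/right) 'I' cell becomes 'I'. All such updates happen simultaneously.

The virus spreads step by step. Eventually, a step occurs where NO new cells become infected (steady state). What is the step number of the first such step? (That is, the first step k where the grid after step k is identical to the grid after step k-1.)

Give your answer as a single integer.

Step 0 (initial): 3 infected
Step 1: +8 new -> 11 infected
Step 2: +7 new -> 18 infected
Step 3: +2 new -> 20 infected
Step 4: +0 new -> 20 infected

Answer: 4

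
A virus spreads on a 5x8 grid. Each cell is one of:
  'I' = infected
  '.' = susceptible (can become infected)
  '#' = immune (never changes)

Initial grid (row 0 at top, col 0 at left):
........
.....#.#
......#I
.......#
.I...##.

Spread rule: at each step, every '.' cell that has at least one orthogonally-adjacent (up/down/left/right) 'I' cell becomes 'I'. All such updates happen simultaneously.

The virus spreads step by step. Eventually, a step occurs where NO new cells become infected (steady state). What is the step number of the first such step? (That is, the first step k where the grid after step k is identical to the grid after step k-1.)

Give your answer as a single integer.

Step 0 (initial): 2 infected
Step 1: +3 new -> 5 infected
Step 2: +4 new -> 9 infected
Step 3: +5 new -> 14 infected
Step 4: +5 new -> 19 infected
Step 5: +5 new -> 24 infected
Step 6: +4 new -> 28 infected
Step 7: +1 new -> 29 infected
Step 8: +1 new -> 30 infected
Step 9: +1 new -> 31 infected
Step 10: +2 new -> 33 infected
Step 11: +0 new -> 33 infected

Answer: 11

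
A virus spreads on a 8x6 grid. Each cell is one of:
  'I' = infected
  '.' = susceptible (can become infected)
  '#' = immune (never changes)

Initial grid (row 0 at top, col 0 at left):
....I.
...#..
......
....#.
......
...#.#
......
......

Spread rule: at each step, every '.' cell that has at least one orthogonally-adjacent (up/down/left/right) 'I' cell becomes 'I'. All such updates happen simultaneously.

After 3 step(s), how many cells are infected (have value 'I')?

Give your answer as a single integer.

Answer: 11

Derivation:
Step 0 (initial): 1 infected
Step 1: +3 new -> 4 infected
Step 2: +3 new -> 7 infected
Step 3: +4 new -> 11 infected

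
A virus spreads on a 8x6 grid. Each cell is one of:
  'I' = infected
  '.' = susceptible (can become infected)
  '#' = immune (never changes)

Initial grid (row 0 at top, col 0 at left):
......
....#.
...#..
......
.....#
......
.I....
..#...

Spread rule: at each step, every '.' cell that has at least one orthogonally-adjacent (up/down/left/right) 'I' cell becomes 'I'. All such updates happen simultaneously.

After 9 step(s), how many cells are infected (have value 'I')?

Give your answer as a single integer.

Answer: 43

Derivation:
Step 0 (initial): 1 infected
Step 1: +4 new -> 5 infected
Step 2: +5 new -> 10 infected
Step 3: +6 new -> 16 infected
Step 4: +7 new -> 23 infected
Step 5: +7 new -> 30 infected
Step 6: +4 new -> 34 infected
Step 7: +5 new -> 39 infected
Step 8: +2 new -> 41 infected
Step 9: +2 new -> 43 infected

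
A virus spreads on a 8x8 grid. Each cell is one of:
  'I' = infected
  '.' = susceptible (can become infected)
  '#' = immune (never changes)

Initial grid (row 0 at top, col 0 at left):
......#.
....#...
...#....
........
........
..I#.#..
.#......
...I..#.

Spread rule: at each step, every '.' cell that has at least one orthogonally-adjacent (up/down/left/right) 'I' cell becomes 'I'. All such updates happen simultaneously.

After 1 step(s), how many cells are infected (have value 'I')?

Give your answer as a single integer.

Answer: 8

Derivation:
Step 0 (initial): 2 infected
Step 1: +6 new -> 8 infected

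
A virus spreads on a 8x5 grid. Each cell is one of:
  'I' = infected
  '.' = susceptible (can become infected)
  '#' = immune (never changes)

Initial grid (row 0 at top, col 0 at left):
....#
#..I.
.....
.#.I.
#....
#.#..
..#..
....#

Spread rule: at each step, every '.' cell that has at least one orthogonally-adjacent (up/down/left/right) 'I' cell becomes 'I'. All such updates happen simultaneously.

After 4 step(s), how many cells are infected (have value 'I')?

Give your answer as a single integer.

Answer: 26

Derivation:
Step 0 (initial): 2 infected
Step 1: +7 new -> 9 infected
Step 2: +7 new -> 16 infected
Step 3: +5 new -> 21 infected
Step 4: +5 new -> 26 infected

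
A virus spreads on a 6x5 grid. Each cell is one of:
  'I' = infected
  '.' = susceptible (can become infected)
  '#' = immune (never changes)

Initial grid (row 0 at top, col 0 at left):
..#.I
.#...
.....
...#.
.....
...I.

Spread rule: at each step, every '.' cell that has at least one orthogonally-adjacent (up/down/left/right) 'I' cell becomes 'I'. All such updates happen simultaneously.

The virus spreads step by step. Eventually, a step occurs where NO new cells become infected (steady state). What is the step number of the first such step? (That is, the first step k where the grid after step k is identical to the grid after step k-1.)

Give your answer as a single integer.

Answer: 10

Derivation:
Step 0 (initial): 2 infected
Step 1: +5 new -> 7 infected
Step 2: +5 new -> 12 infected
Step 3: +6 new -> 18 infected
Step 4: +3 new -> 21 infected
Step 5: +2 new -> 23 infected
Step 6: +1 new -> 24 infected
Step 7: +1 new -> 25 infected
Step 8: +1 new -> 26 infected
Step 9: +1 new -> 27 infected
Step 10: +0 new -> 27 infected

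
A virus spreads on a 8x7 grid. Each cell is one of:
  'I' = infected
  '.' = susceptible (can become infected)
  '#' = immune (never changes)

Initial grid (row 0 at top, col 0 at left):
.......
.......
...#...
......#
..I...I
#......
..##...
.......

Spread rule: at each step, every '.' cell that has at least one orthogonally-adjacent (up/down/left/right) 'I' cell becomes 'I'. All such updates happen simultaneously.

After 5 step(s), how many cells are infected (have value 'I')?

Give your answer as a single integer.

Answer: 47

Derivation:
Step 0 (initial): 2 infected
Step 1: +6 new -> 8 infected
Step 2: +10 new -> 18 infected
Step 3: +9 new -> 27 infected
Step 4: +11 new -> 38 infected
Step 5: +9 new -> 47 infected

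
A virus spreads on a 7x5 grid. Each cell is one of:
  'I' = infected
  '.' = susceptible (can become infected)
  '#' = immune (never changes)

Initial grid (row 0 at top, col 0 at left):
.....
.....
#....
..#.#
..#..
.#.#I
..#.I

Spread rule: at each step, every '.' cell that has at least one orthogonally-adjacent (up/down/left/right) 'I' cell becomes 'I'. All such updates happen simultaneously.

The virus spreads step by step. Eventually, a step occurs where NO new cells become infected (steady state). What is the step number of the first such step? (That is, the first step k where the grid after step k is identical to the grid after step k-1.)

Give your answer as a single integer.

Step 0 (initial): 2 infected
Step 1: +2 new -> 4 infected
Step 2: +1 new -> 5 infected
Step 3: +1 new -> 6 infected
Step 4: +1 new -> 7 infected
Step 5: +3 new -> 10 infected
Step 6: +4 new -> 14 infected
Step 7: +4 new -> 18 infected
Step 8: +4 new -> 22 infected
Step 9: +2 new -> 24 infected
Step 10: +1 new -> 25 infected
Step 11: +1 new -> 26 infected
Step 12: +1 new -> 27 infected
Step 13: +0 new -> 27 infected

Answer: 13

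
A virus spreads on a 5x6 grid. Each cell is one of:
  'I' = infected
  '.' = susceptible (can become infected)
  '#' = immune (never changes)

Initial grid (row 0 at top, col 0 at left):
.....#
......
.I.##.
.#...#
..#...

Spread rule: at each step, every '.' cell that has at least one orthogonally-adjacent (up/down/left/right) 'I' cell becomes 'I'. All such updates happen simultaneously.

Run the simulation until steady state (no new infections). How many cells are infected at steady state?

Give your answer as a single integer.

Step 0 (initial): 1 infected
Step 1: +3 new -> 4 infected
Step 2: +5 new -> 9 infected
Step 3: +5 new -> 14 infected
Step 4: +5 new -> 19 infected
Step 5: +3 new -> 22 infected
Step 6: +2 new -> 24 infected
Step 7: +0 new -> 24 infected

Answer: 24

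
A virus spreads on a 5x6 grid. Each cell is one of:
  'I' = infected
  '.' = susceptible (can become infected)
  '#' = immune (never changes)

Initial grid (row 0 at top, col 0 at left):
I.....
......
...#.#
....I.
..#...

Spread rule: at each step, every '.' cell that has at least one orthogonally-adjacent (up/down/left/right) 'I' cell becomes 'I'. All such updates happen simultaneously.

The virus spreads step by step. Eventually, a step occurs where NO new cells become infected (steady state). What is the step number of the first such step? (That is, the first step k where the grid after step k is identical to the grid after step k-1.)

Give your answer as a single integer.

Answer: 5

Derivation:
Step 0 (initial): 2 infected
Step 1: +6 new -> 8 infected
Step 2: +7 new -> 15 infected
Step 3: +9 new -> 24 infected
Step 4: +3 new -> 27 infected
Step 5: +0 new -> 27 infected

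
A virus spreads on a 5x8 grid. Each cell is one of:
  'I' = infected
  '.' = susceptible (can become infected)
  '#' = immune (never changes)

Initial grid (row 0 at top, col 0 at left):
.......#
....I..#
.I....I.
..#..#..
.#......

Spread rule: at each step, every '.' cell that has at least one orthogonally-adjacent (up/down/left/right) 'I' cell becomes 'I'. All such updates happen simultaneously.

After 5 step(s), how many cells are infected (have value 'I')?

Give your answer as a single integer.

Answer: 35

Derivation:
Step 0 (initial): 3 infected
Step 1: +12 new -> 15 infected
Step 2: +11 new -> 26 infected
Step 3: +7 new -> 33 infected
Step 4: +1 new -> 34 infected
Step 5: +1 new -> 35 infected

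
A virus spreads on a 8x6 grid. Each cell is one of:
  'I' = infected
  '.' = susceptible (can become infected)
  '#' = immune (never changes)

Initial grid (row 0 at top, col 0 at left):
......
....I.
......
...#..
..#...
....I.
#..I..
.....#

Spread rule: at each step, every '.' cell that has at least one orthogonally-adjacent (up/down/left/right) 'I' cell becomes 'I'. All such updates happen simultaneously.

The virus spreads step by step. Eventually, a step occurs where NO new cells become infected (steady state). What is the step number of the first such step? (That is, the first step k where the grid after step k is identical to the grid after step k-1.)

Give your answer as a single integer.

Step 0 (initial): 3 infected
Step 1: +10 new -> 13 infected
Step 2: +13 new -> 26 infected
Step 3: +6 new -> 32 infected
Step 4: +7 new -> 39 infected
Step 5: +4 new -> 43 infected
Step 6: +1 new -> 44 infected
Step 7: +0 new -> 44 infected

Answer: 7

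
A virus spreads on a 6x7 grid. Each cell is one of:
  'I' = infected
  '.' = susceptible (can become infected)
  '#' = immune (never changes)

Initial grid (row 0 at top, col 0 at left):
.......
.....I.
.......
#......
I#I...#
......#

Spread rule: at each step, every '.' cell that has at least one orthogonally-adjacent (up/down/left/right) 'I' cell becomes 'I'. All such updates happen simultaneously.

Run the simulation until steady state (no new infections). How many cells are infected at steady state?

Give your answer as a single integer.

Answer: 38

Derivation:
Step 0 (initial): 3 infected
Step 1: +8 new -> 11 infected
Step 2: +12 new -> 23 infected
Step 3: +8 new -> 31 infected
Step 4: +4 new -> 35 infected
Step 5: +2 new -> 37 infected
Step 6: +1 new -> 38 infected
Step 7: +0 new -> 38 infected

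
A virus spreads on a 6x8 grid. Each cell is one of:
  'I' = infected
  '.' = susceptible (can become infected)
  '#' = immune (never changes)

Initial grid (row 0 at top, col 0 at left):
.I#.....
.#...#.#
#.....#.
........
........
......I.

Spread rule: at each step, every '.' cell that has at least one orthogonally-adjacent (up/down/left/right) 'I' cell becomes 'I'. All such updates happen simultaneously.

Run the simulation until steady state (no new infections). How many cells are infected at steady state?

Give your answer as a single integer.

Answer: 42

Derivation:
Step 0 (initial): 2 infected
Step 1: +4 new -> 6 infected
Step 2: +5 new -> 11 infected
Step 3: +4 new -> 15 infected
Step 4: +5 new -> 20 infected
Step 5: +4 new -> 24 infected
Step 6: +5 new -> 29 infected
Step 7: +5 new -> 34 infected
Step 8: +5 new -> 39 infected
Step 9: +1 new -> 40 infected
Step 10: +2 new -> 42 infected
Step 11: +0 new -> 42 infected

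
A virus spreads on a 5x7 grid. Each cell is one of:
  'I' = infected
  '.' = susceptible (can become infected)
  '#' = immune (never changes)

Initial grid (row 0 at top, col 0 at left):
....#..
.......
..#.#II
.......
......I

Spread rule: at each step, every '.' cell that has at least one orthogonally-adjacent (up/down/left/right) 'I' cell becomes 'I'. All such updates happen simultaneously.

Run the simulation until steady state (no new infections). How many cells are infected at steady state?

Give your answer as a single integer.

Step 0 (initial): 3 infected
Step 1: +5 new -> 8 infected
Step 2: +5 new -> 13 infected
Step 3: +3 new -> 16 infected
Step 4: +5 new -> 21 infected
Step 5: +4 new -> 25 infected
Step 6: +5 new -> 30 infected
Step 7: +2 new -> 32 infected
Step 8: +0 new -> 32 infected

Answer: 32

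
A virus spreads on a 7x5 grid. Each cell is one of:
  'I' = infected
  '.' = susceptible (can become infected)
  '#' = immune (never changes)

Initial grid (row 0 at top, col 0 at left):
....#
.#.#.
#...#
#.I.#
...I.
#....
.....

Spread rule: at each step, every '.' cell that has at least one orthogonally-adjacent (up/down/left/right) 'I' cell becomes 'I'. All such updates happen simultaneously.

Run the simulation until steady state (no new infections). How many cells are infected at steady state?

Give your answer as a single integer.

Answer: 26

Derivation:
Step 0 (initial): 2 infected
Step 1: +6 new -> 8 infected
Step 2: +7 new -> 15 infected
Step 3: +5 new -> 20 infected
Step 4: +3 new -> 23 infected
Step 5: +2 new -> 25 infected
Step 6: +1 new -> 26 infected
Step 7: +0 new -> 26 infected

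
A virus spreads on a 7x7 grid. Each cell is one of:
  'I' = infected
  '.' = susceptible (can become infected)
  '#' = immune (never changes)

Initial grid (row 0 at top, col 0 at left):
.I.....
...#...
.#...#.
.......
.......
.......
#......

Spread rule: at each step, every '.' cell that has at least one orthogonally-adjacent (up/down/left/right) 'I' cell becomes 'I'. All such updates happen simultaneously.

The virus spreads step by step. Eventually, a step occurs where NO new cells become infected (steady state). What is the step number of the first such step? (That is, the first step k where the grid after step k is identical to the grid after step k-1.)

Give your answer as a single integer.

Answer: 12

Derivation:
Step 0 (initial): 1 infected
Step 1: +3 new -> 4 infected
Step 2: +3 new -> 7 infected
Step 3: +3 new -> 10 infected
Step 4: +5 new -> 15 infected
Step 5: +7 new -> 22 infected
Step 6: +6 new -> 28 infected
Step 7: +6 new -> 34 infected
Step 8: +5 new -> 39 infected
Step 9: +3 new -> 42 infected
Step 10: +2 new -> 44 infected
Step 11: +1 new -> 45 infected
Step 12: +0 new -> 45 infected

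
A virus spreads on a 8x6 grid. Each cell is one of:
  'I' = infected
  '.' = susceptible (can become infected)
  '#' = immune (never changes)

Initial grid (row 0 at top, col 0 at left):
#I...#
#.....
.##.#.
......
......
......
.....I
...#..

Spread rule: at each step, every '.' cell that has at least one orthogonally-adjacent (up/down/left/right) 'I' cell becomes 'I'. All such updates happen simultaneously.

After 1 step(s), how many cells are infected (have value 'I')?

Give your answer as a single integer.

Step 0 (initial): 2 infected
Step 1: +5 new -> 7 infected

Answer: 7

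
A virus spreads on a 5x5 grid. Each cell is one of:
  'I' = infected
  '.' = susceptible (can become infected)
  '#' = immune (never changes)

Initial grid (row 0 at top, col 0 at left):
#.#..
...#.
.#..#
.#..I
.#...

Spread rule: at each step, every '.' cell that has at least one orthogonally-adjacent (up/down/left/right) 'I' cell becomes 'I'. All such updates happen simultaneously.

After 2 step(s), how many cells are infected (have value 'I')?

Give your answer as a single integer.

Answer: 6

Derivation:
Step 0 (initial): 1 infected
Step 1: +2 new -> 3 infected
Step 2: +3 new -> 6 infected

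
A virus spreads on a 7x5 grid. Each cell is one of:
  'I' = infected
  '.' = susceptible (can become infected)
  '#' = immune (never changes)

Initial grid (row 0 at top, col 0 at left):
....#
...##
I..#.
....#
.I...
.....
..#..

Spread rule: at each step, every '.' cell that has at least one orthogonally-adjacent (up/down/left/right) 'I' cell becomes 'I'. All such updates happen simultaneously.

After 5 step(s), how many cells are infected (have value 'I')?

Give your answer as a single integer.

Step 0 (initial): 2 infected
Step 1: +7 new -> 9 infected
Step 2: +8 new -> 17 infected
Step 3: +6 new -> 23 infected
Step 4: +3 new -> 26 infected
Step 5: +2 new -> 28 infected

Answer: 28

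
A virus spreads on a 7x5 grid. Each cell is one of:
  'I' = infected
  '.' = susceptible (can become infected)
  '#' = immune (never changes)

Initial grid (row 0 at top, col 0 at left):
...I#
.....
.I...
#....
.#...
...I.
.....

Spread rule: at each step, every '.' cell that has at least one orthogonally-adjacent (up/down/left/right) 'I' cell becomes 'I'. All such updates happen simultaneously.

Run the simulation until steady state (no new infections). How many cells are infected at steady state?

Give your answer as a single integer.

Answer: 32

Derivation:
Step 0 (initial): 3 infected
Step 1: +10 new -> 13 infected
Step 2: +12 new -> 25 infected
Step 3: +5 new -> 30 infected
Step 4: +2 new -> 32 infected
Step 5: +0 new -> 32 infected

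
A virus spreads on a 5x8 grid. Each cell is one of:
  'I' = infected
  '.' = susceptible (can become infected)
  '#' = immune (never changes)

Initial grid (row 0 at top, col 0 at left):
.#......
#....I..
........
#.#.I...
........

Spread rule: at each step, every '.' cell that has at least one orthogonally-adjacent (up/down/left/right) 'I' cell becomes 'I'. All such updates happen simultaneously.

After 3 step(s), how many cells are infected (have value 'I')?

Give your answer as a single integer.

Answer: 27

Derivation:
Step 0 (initial): 2 infected
Step 1: +8 new -> 10 infected
Step 2: +9 new -> 19 infected
Step 3: +8 new -> 27 infected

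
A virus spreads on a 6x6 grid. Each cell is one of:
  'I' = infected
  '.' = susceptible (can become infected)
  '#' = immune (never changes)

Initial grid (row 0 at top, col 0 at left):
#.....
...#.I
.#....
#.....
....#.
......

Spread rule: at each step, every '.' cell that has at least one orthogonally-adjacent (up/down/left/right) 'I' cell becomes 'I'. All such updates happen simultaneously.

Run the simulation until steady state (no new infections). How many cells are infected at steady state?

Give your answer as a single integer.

Answer: 31

Derivation:
Step 0 (initial): 1 infected
Step 1: +3 new -> 4 infected
Step 2: +3 new -> 7 infected
Step 3: +4 new -> 11 infected
Step 4: +4 new -> 15 infected
Step 5: +5 new -> 20 infected
Step 6: +4 new -> 24 infected
Step 7: +3 new -> 27 infected
Step 8: +3 new -> 30 infected
Step 9: +1 new -> 31 infected
Step 10: +0 new -> 31 infected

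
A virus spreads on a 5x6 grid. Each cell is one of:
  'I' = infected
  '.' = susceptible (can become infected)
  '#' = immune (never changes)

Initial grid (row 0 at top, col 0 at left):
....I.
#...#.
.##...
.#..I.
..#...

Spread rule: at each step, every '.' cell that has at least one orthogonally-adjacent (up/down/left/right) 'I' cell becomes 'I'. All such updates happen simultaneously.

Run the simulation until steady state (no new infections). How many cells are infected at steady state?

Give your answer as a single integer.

Answer: 20

Derivation:
Step 0 (initial): 2 infected
Step 1: +6 new -> 8 infected
Step 2: +8 new -> 16 infected
Step 3: +2 new -> 18 infected
Step 4: +2 new -> 20 infected
Step 5: +0 new -> 20 infected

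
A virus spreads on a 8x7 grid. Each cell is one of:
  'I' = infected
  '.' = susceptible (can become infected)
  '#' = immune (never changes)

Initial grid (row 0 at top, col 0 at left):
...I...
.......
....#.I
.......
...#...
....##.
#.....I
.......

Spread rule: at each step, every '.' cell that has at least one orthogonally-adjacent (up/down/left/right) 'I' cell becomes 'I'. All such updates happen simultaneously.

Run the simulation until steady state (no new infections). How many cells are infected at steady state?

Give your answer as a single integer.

Step 0 (initial): 3 infected
Step 1: +9 new -> 12 infected
Step 2: +11 new -> 23 infected
Step 3: +8 new -> 31 infected
Step 4: +7 new -> 38 infected
Step 5: +6 new -> 44 infected
Step 6: +4 new -> 48 infected
Step 7: +3 new -> 51 infected
Step 8: +0 new -> 51 infected

Answer: 51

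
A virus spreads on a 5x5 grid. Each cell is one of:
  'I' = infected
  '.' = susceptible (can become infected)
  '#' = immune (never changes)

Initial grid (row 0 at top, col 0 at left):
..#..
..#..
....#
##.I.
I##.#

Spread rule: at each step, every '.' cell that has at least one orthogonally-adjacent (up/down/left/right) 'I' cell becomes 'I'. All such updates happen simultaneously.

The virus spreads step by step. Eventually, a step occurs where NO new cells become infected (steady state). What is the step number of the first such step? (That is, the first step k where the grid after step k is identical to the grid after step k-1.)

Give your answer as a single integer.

Step 0 (initial): 2 infected
Step 1: +4 new -> 6 infected
Step 2: +2 new -> 8 infected
Step 3: +3 new -> 11 infected
Step 4: +3 new -> 14 infected
Step 5: +2 new -> 16 infected
Step 6: +1 new -> 17 infected
Step 7: +0 new -> 17 infected

Answer: 7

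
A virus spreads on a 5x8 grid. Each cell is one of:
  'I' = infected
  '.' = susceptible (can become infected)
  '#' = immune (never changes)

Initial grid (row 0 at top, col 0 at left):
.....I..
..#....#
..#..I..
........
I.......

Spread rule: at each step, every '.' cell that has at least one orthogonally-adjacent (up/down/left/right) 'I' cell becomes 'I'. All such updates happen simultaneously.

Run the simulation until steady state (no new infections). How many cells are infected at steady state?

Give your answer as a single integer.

Step 0 (initial): 3 infected
Step 1: +8 new -> 11 infected
Step 2: +12 new -> 23 infected
Step 3: +10 new -> 33 infected
Step 4: +4 new -> 37 infected
Step 5: +0 new -> 37 infected

Answer: 37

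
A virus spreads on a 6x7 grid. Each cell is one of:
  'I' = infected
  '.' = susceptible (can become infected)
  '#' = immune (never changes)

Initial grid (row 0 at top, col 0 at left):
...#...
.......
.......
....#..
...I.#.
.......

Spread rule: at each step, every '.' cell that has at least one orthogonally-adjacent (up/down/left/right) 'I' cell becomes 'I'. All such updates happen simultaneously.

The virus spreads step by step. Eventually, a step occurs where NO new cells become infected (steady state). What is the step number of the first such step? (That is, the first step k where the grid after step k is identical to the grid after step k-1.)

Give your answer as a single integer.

Step 0 (initial): 1 infected
Step 1: +4 new -> 5 infected
Step 2: +5 new -> 10 infected
Step 3: +7 new -> 17 infected
Step 4: +7 new -> 24 infected
Step 5: +8 new -> 32 infected
Step 6: +5 new -> 37 infected
Step 7: +2 new -> 39 infected
Step 8: +0 new -> 39 infected

Answer: 8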